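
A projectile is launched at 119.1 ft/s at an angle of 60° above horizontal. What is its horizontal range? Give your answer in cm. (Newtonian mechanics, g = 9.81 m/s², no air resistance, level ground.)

v₀ = 119.1 ft/s × 0.3048 = 36.3017 m/s
R = v₀² × sin(2θ) / g = 36.3017² × sin(2 × 60°) / 9.81 = 1317.81 × 0.866025 / 9.81 = 116.336 m
R = 116.336 m / 0.01 = 11630 cm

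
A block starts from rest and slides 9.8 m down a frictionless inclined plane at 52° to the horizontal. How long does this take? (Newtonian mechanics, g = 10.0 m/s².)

a = g sin(θ) = 10.0 × sin(52°) = 7.8801 m/s²
t = √(2d/a) = √(2 × 9.8 / 7.8801) = 1.58 s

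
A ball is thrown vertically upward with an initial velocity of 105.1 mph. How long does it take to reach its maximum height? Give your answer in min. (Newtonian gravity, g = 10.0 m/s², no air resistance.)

v₀ = 105.1 mph × 0.44704 = 46.9839 m/s
t_up = v₀ / g = 46.9839 / 10.0 = 4.69839 s
t_up = 4.69839 s / 60.0 = 0.07831 min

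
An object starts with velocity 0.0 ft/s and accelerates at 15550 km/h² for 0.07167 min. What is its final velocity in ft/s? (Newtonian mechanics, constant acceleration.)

v₀ = 0.0 ft/s × 0.3048 = 0.0 m/s
a = 15550 km/h² × 7.716049382716049e-05 = 1.19985 m/s²
t = 0.07167 min × 60.0 = 4.3002 s
v = v₀ + a × t = 0.0 + 1.19985 × 4.3002 = 5.15959 m/s
v = 5.15959 m/s / 0.3048 = 16.93 ft/s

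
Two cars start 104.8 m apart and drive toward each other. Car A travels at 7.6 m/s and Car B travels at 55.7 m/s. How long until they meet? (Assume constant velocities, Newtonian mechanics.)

Combined speed: v_combined = 7.6 + 55.7 = 63.3 m/s
Time to meet: t = d/v_combined = 104.8/63.3 = 1.66 s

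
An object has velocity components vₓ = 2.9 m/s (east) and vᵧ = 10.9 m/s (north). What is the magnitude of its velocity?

|v| = √(vₓ² + vᵧ²) = √(2.9² + 10.9²) = √(127.22) = 11.28 m/s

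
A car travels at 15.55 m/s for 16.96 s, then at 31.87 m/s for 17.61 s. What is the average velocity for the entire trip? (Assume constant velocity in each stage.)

d₁ = v₁t₁ = 15.55 × 16.96 = 263.728 m
d₂ = v₂t₂ = 31.87 × 17.61 = 561.2307 m
d_total = 824.9587 m, t_total = 34.57 s
v_avg = d_total/t_total = 824.9587/34.57 = 23.86 m/s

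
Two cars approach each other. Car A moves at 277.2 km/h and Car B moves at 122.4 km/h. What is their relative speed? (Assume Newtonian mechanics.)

v_rel = v_A + v_B = 277.2 + 122.4 = 399.6 km/h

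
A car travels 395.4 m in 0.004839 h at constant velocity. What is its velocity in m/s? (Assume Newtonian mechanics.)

t = 0.004839 h × 3600.0 = 17.4204 s
v = d / t = 395.4 / 17.4204 = 22.7 m/s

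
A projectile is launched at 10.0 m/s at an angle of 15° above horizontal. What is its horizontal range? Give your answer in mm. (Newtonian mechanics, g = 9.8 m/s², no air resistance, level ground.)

R = v₀² × sin(2θ) / g = 10.0² × sin(2 × 15°) / 9.8 = 100.0 × 0.5 / 9.8 = 5.10204 m
R = 5.10204 m / 0.001 = 5102 mm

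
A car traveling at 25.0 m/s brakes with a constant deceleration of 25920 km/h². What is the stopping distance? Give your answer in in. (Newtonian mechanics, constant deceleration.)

a = 25920 km/h² × 7.716049382716049e-05 = 2.0 m/s²
d = v₀² / (2a) = 25.0² / (2 × 2.0) = 625.0 / 4.0 = 156.25 m
d = 156.25 m / 0.0254 = 6152 in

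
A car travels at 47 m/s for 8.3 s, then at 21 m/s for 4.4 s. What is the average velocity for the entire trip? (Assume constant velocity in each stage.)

d₁ = v₁t₁ = 47 × 8.3 = 390.1 m
d₂ = v₂t₂ = 21 × 4.4 = 92.4 m
d_total = 482.5 m, t_total = 12.7 s
v_avg = d_total/t_total = 482.5/12.7 = 37.99 m/s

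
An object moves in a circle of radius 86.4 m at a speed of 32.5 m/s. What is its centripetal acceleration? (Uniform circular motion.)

a_c = v²/r = 32.5²/86.4 = 1056.25/86.4 = 12.23 m/s²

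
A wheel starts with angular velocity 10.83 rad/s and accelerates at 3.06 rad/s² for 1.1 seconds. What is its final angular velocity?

ω = ω₀ + αt = 10.83 + 3.06 × 1.1 = 14.2 rad/s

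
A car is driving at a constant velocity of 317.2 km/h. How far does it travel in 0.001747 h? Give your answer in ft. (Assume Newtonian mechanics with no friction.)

v = 317.2 km/h × 0.2777777777777778 = 88.1111 m/s
t = 0.001747 h × 3600.0 = 6.2892 s
d = v × t = 88.1111 × 6.2892 = 554.148 m
d = 554.148 m / 0.3048 = 1818 ft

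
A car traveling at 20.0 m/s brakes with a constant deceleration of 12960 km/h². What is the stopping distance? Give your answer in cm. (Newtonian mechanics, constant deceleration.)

a = 12960 km/h² × 7.716049382716049e-05 = 1.0 m/s²
d = v₀² / (2a) = 20.0² / (2 × 1.0) = 400.0 / 2.0 = 200.0 m
d = 200.0 m / 0.01 = 20000 cm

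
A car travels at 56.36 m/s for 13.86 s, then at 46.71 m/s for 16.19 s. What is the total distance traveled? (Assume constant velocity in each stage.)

d₁ = v₁t₁ = 56.36 × 13.86 = 781.1496 m
d₂ = v₂t₂ = 46.71 × 16.19 = 756.2349 m
d_total = 781.1496 + 756.2349 = 1537.38 m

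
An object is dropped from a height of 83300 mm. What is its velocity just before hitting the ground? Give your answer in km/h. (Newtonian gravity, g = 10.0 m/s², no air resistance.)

h = 83300 mm × 0.001 = 83.3 m
v = √(2gh) = √(2 × 10.0 × 83.3) = 40.8167 m/s
v = 40.8167 m/s / 0.2777777777777778 = 146.9 km/h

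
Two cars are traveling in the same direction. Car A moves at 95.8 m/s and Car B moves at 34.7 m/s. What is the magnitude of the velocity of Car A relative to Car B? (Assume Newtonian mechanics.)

v_rel = |v_A - v_B| = |95.8 - 34.7| = 61.1 m/s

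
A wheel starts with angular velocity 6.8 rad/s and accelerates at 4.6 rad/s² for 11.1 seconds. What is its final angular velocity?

ω = ω₀ + αt = 6.8 + 4.6 × 11.1 = 57.86 rad/s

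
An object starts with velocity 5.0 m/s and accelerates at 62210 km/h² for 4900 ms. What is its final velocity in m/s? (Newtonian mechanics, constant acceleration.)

a = 62210 km/h² × 7.716049382716049e-05 = 4.80015 m/s²
t = 4900 ms × 0.001 = 4.9 s
v = v₀ + a × t = 5.0 + 4.80015 × 4.9 = 28.52 m/s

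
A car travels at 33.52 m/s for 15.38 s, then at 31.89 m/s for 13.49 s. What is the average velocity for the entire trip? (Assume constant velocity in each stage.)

d₁ = v₁t₁ = 33.52 × 15.38 = 515.5376 m
d₂ = v₂t₂ = 31.89 × 13.49 = 430.1961 m
d_total = 945.7337 m, t_total = 28.87 s
v_avg = d_total/t_total = 945.7337/28.87 = 32.76 m/s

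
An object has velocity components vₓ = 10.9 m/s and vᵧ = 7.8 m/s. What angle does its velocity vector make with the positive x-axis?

θ = arctan(vᵧ/vₓ) = arctan(7.8/10.9) = 35.59°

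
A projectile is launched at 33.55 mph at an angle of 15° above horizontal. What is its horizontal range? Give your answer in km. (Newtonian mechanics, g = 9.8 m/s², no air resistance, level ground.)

v₀ = 33.55 mph × 0.44704 = 14.9982 m/s
R = v₀² × sin(2θ) / g = 14.9982² × sin(2 × 15°) / 9.8 = 224.946 × 0.5 / 9.8 = 11.4768 m
R = 11.4768 m / 1000.0 = 0.01148 km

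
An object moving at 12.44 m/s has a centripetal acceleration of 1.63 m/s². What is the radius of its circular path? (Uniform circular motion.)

r = v²/a_c = 12.44²/1.63 = 94.94 m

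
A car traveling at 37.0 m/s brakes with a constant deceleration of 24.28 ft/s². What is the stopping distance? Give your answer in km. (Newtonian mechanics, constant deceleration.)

a = 24.28 ft/s² × 0.3048 = 7.40054 m/s²
d = v₀² / (2a) = 37.0² / (2 × 7.40054) = 1369.0 / 14.8011 = 92.4931 m
d = 92.4931 m / 1000.0 = 0.09249 km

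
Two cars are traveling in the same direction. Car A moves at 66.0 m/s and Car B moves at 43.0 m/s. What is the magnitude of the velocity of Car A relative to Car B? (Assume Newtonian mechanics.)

v_rel = |v_A - v_B| = |66.0 - 43.0| = 23.0 m/s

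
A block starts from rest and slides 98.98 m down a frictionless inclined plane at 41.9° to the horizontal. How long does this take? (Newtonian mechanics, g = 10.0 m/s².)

a = g sin(θ) = 10.0 × sin(41.9°) = 6.6783 m/s²
t = √(2d/a) = √(2 × 98.98 / 6.6783) = 5.44 s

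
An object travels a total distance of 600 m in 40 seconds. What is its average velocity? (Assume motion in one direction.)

v_avg = Δd / Δt = 600 / 40 = 15.0 m/s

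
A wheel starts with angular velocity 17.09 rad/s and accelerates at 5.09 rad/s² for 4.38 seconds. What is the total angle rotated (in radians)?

θ = ω₀t + ½αt² = 17.09×4.38 + ½×5.09×4.38² = 123.68 rad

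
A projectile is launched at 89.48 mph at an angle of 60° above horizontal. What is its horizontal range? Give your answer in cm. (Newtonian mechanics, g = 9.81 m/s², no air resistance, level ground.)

v₀ = 89.48 mph × 0.44704 = 40.0011 m/s
R = v₀² × sin(2θ) / g = 40.0011² × sin(2 × 60°) / 9.81 = 1600.09 × 0.866025 / 9.81 = 141.256 m
R = 141.256 m / 0.01 = 14130 cm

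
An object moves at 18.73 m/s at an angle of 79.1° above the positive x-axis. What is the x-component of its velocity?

vₓ = v cos(θ) = 18.73 × cos(79.1°) = 3.54 m/s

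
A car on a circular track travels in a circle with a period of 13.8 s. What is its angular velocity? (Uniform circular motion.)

ω = 2π/T = 2π/13.8 = 0.4553 rad/s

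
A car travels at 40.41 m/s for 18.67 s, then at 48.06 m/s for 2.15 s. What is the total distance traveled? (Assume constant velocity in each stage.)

d₁ = v₁t₁ = 40.41 × 18.67 = 754.4547 m
d₂ = v₂t₂ = 48.06 × 2.15 = 103.329 m
d_total = 754.4547 + 103.329 = 857.78 m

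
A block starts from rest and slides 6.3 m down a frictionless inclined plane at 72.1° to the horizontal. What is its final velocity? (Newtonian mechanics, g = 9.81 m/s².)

a = g sin(θ) = 9.81 × sin(72.1°) = 9.3351 m/s²
v = √(2ad) = √(2 × 9.3351 × 6.3) = 10.85 m/s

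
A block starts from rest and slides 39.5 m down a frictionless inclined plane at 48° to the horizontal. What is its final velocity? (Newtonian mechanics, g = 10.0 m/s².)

a = g sin(θ) = 10.0 × sin(48°) = 7.4314 m/s²
v = √(2ad) = √(2 × 7.4314 × 39.5) = 24.23 m/s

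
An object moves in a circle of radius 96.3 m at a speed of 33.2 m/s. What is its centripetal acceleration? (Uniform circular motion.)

a_c = v²/r = 33.2²/96.3 = 1102.24/96.3 = 11.45 m/s²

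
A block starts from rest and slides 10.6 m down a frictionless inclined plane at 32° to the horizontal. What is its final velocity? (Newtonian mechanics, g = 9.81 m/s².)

a = g sin(θ) = 9.81 × sin(32°) = 5.1985 m/s²
v = √(2ad) = √(2 × 5.1985 × 10.6) = 10.5 m/s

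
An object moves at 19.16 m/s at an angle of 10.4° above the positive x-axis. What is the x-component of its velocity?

vₓ = v cos(θ) = 19.16 × cos(10.4°) = 18.85 m/s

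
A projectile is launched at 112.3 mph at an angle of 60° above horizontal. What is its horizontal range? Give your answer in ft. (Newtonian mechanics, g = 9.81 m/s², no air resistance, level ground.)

v₀ = 112.3 mph × 0.44704 = 50.2026 m/s
R = v₀² × sin(2θ) / g = 50.2026² × sin(2 × 60°) / 9.81 = 2520.3 × 0.866025 / 9.81 = 222.492 m
R = 222.492 m / 0.3048 = 730.0 ft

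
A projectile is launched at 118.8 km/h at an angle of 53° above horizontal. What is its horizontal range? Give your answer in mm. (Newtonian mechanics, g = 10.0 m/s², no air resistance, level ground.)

v₀ = 118.8 km/h × 0.2777777777777778 = 33.0 m/s
R = v₀² × sin(2θ) / g = 33.0² × sin(2 × 53°) / 10.0 = 1089.0 × 0.961262 / 10.0 = 104.681 m
R = 104.681 m / 0.001 = 104700 mm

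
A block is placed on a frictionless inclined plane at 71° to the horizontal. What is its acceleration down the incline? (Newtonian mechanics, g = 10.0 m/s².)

a = g sin(θ) = 10.0 × sin(71°) = 10.0 × 0.9455 = 9.46 m/s²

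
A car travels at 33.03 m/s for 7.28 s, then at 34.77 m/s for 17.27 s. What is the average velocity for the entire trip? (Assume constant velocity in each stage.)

d₁ = v₁t₁ = 33.03 × 7.28 = 240.4584 m
d₂ = v₂t₂ = 34.77 × 17.27 = 600.4779 m
d_total = 840.9363 m, t_total = 24.55 s
v_avg = d_total/t_total = 840.9363/24.55 = 34.25 m/s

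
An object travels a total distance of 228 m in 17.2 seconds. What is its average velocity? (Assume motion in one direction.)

v_avg = Δd / Δt = 228 / 17.2 = 13.26 m/s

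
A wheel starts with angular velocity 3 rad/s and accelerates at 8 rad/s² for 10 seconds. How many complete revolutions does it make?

θ = ω₀t + ½αt² = 3×10 + ½×8×10² = 430.0 rad
Total revolutions = θ/(2π) = 430.0/(2π) = 68.44
Complete revolutions = ⌊68.44⌋ = 68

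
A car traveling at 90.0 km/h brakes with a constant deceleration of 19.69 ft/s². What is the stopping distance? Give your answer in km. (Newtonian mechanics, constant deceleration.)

v₀ = 90.0 km/h × 0.2777777777777778 = 25.0 m/s
a = 19.69 ft/s² × 0.3048 = 6.00151 m/s²
d = v₀² / (2a) = 25.0² / (2 × 6.00151) = 625.0 / 12.003 = 52.0703 m
d = 52.0703 m / 1000.0 = 0.05207 km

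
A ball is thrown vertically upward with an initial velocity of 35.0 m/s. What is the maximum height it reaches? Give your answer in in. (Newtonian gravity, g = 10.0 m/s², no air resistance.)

h_max = v₀² / (2g) = 35.0² / (2 × 10.0) = 1225.0 / 20.0 = 61.25 m
h_max = 61.25 m / 0.0254 = 2411 in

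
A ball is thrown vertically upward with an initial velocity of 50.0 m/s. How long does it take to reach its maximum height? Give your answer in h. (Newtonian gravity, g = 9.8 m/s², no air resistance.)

t_up = v₀ / g = 50.0 / 9.8 = 5.10204 s
t_up = 5.10204 s / 3600.0 = 0.001417 h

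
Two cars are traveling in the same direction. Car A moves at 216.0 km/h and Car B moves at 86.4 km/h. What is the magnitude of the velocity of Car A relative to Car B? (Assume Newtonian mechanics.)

v_rel = |v_A - v_B| = |216.0 - 86.4| = 129.6 km/h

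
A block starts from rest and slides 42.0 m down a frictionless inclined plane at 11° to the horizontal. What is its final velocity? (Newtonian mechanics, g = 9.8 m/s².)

a = g sin(θ) = 9.8 × sin(11°) = 1.8699 m/s²
v = √(2ad) = √(2 × 1.8699 × 42.0) = 12.53 m/s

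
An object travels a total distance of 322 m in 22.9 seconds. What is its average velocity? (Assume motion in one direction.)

v_avg = Δd / Δt = 322 / 22.9 = 14.06 m/s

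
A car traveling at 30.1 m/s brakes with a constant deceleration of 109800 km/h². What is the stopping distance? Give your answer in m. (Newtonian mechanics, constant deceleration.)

a = 109800 km/h² × 7.716049382716049e-05 = 8.47222 m/s²
d = v₀² / (2a) = 30.1² / (2 × 8.47222) = 906.01 / 16.9444 = 53.47 m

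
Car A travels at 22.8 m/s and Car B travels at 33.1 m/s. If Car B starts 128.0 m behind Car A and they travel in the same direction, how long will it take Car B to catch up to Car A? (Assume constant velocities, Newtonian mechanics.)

Relative speed: v_rel = 33.1 - 22.8 = 10.3 m/s
Time to catch: t = d₀/v_rel = 128.0/10.3 = 12.43 s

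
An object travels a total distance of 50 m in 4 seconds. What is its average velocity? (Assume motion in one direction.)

v_avg = Δd / Δt = 50 / 4 = 12.5 m/s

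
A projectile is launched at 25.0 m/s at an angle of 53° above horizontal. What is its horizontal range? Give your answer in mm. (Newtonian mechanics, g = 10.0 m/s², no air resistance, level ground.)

R = v₀² × sin(2θ) / g = 25.0² × sin(2 × 53°) / 10.0 = 625.0 × 0.961262 / 10.0 = 60.0789 m
R = 60.0789 m / 0.001 = 60080 mm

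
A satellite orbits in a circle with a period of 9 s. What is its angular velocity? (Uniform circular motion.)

ω = 2π/T = 2π/9 = 0.6981 rad/s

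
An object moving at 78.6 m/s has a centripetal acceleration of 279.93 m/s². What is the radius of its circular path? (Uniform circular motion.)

r = v²/a_c = 78.6²/279.93 = 22.07 m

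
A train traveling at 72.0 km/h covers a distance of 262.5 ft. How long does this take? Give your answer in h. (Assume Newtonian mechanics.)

d = 262.5 ft × 0.3048 = 80.01 m
v = 72.0 km/h × 0.2777777777777778 = 20.0 m/s
t = d / v = 80.01 / 20.0 = 4.0005 s
t = 4.0005 s / 3600.0 = 0.001111 h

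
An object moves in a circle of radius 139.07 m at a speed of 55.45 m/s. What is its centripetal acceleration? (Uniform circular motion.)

a_c = v²/r = 55.45²/139.07 = 3074.7025/139.07 = 22.11 m/s²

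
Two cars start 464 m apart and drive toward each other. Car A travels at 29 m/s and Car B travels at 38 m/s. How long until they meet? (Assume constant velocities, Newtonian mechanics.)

Combined speed: v_combined = 29 + 38 = 67 m/s
Time to meet: t = d/v_combined = 464/67 = 6.93 s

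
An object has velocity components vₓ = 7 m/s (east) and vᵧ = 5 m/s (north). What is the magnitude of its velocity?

|v| = √(vₓ² + vᵧ²) = √(7² + 5²) = √(74) = 8.6 m/s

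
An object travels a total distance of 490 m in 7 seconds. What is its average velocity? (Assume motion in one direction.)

v_avg = Δd / Δt = 490 / 7 = 70.0 m/s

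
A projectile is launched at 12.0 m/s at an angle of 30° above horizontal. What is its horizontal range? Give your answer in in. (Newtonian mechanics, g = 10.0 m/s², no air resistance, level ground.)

R = v₀² × sin(2θ) / g = 12.0² × sin(2 × 30°) / 10.0 = 144.0 × 0.866025 / 10.0 = 12.4708 m
R = 12.4708 m / 0.0254 = 491.0 in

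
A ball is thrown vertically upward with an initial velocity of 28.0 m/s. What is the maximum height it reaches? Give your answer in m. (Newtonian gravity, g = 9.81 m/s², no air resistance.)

h_max = v₀² / (2g) = 28.0² / (2 × 9.81) = 784.0 / 19.62 = 39.96 m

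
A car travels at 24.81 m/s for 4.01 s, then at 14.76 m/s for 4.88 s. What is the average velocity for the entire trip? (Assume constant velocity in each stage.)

d₁ = v₁t₁ = 24.81 × 4.01 = 99.4881 m
d₂ = v₂t₂ = 14.76 × 4.88 = 72.0288 m
d_total = 171.5169 m, t_total = 8.89 s
v_avg = d_total/t_total = 171.5169/8.89 = 19.29 m/s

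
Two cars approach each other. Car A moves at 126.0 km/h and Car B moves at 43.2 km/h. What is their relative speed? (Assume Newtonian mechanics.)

v_rel = v_A + v_B = 126.0 + 43.2 = 169.2 km/h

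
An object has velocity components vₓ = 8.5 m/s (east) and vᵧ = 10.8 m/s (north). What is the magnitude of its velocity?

|v| = √(vₓ² + vᵧ²) = √(8.5² + 10.8²) = √(188.89) = 13.74 m/s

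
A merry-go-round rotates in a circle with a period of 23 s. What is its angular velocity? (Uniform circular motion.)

ω = 2π/T = 2π/23 = 0.2732 rad/s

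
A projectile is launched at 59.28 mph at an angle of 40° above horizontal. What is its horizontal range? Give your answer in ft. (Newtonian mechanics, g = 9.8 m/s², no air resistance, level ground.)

v₀ = 59.28 mph × 0.44704 = 26.5005 m/s
R = v₀² × sin(2θ) / g = 26.5005² × sin(2 × 40°) / 9.8 = 702.277 × 0.984808 / 9.8 = 70.5722 m
R = 70.5722 m / 0.3048 = 231.5 ft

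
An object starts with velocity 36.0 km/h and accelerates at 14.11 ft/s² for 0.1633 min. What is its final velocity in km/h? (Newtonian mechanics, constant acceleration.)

v₀ = 36.0 km/h × 0.2777777777777778 = 10.0 m/s
a = 14.11 ft/s² × 0.3048 = 4.30073 m/s²
t = 0.1633 min × 60.0 = 9.798 s
v = v₀ + a × t = 10.0 + 4.30073 × 9.798 = 52.1386 m/s
v = 52.1386 m/s / 0.2777777777777778 = 187.7 km/h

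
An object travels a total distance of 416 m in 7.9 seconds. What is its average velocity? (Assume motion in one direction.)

v_avg = Δd / Δt = 416 / 7.9 = 52.66 m/s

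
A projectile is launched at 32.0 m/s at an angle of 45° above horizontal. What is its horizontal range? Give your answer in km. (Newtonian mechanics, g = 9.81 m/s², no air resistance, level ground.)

R = v₀² × sin(2θ) / g = 32.0² × sin(2 × 45°) / 9.81 = 1024.0 × 1.0 / 9.81 = 104.383 m
R = 104.383 m / 1000.0 = 0.1044 km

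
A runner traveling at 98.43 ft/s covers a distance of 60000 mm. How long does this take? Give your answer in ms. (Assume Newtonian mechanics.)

d = 60000 mm × 0.001 = 60.0 m
v = 98.43 ft/s × 0.3048 = 30.0015 m/s
t = d / v = 60.0 / 30.0015 = 1.9999 s
t = 1.9999 s / 0.001 = 2000 ms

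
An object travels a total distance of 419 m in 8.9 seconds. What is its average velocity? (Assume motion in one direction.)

v_avg = Δd / Δt = 419 / 8.9 = 47.08 m/s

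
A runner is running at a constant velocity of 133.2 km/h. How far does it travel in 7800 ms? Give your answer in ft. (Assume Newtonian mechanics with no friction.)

v = 133.2 km/h × 0.2777777777777778 = 37.0 m/s
t = 7800 ms × 0.001 = 7.8 s
d = v × t = 37.0 × 7.8 = 288.6 m
d = 288.6 m / 0.3048 = 946.9 ft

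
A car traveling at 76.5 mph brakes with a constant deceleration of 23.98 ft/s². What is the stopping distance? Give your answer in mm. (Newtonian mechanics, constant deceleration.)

v₀ = 76.5 mph × 0.44704 = 34.1986 m/s
a = 23.98 ft/s² × 0.3048 = 7.3091 m/s²
d = v₀² / (2a) = 34.1986² / (2 × 7.3091) = 1169.54 / 14.6182 = 80.0057 m
d = 80.0057 m / 0.001 = 80010 mm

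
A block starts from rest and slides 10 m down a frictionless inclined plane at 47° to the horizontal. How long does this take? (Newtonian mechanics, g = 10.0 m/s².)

a = g sin(θ) = 10.0 × sin(47°) = 7.3135 m/s²
t = √(2d/a) = √(2 × 10 / 7.3135) = 1.65 s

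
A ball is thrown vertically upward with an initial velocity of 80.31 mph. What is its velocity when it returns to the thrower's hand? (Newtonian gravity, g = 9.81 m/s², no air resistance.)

By conservation of energy (no air resistance), the ball returns to the throw height with the same speed as launch, but directed downward.
|v_ground| = v₀ = 80.31 mph
v_ground = 80.31 mph (downward)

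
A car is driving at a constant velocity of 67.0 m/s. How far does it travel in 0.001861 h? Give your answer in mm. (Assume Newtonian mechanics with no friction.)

t = 0.001861 h × 3600.0 = 6.6996 s
d = v × t = 67.0 × 6.6996 = 448.873 m
d = 448.873 m / 0.001 = 448900 mm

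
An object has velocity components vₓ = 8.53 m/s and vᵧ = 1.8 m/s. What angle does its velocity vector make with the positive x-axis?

θ = arctan(vᵧ/vₓ) = arctan(1.8/8.53) = 11.92°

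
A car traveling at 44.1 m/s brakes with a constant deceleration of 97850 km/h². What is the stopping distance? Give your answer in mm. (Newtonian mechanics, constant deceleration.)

a = 97850 km/h² × 7.716049382716049e-05 = 7.55015 m/s²
d = v₀² / (2a) = 44.1² / (2 × 7.55015) = 1944.81 / 15.1003 = 128.793 m
d = 128.793 m / 0.001 = 128800 mm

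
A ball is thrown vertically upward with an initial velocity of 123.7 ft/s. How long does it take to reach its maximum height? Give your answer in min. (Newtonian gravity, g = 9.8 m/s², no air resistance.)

v₀ = 123.7 ft/s × 0.3048 = 37.7038 m/s
t_up = v₀ / g = 37.7038 / 9.8 = 3.84733 s
t_up = 3.84733 s / 60.0 = 0.06412 min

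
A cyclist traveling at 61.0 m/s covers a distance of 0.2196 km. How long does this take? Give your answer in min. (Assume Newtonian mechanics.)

d = 0.2196 km × 1000.0 = 219.6 m
t = d / v = 219.6 / 61.0 = 3.6 s
t = 3.6 s / 60.0 = 0.06 min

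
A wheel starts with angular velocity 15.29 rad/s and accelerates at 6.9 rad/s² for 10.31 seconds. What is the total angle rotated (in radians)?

θ = ω₀t + ½αt² = 15.29×10.31 + ½×6.9×10.31² = 524.36 rad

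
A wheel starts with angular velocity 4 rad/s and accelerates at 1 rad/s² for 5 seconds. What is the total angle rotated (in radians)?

θ = ω₀t + ½αt² = 4×5 + ½×1×5² = 32.5 rad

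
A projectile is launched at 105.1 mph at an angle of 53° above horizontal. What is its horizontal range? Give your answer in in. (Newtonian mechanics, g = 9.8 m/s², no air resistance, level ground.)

v₀ = 105.1 mph × 0.44704 = 46.9839 m/s
R = v₀² × sin(2θ) / g = 46.9839² × sin(2 × 53°) / 9.8 = 2207.49 × 0.961262 / 9.8 = 216.528 m
R = 216.528 m / 0.0254 = 8525 in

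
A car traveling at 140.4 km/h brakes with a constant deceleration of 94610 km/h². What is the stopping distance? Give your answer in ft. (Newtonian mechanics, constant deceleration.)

v₀ = 140.4 km/h × 0.2777777777777778 = 39.0 m/s
a = 94610 km/h² × 7.716049382716049e-05 = 7.30015 m/s²
d = v₀² / (2a) = 39.0² / (2 × 7.30015) = 1521.0 / 14.6003 = 104.176 m
d = 104.176 m / 0.3048 = 341.8 ft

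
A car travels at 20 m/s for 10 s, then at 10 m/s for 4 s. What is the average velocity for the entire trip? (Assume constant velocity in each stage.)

d₁ = v₁t₁ = 20 × 10 = 200 m
d₂ = v₂t₂ = 10 × 4 = 40 m
d_total = 240 m, t_total = 14 s
v_avg = d_total/t_total = 240/14 = 17.14 m/s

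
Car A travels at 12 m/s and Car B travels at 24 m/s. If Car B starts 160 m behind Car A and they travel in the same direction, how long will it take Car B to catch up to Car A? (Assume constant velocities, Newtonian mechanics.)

Relative speed: v_rel = 24 - 12 = 12 m/s
Time to catch: t = d₀/v_rel = 160/12 = 13.33 s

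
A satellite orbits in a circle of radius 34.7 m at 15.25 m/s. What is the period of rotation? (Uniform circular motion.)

T = 2πr/v = 2π×34.7/15.25 = 14.3 s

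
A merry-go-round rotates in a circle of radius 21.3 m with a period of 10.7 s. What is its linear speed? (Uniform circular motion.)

v = 2πr/T = 2π×21.3/10.7 = 12.51 m/s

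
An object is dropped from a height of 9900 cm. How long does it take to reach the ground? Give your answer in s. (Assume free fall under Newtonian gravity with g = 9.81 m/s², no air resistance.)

h = 9900 cm × 0.01 = 99.0 m
t = √(2h/g) = √(2 × 99.0 / 9.81) = 4.493 s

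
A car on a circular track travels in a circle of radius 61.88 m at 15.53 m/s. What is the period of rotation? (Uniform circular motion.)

T = 2πr/v = 2π×61.88/15.53 = 25.04 s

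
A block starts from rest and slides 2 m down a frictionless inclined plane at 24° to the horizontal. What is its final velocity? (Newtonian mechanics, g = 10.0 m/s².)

a = g sin(θ) = 10.0 × sin(24°) = 4.0674 m/s²
v = √(2ad) = √(2 × 4.0674 × 2) = 4.03 m/s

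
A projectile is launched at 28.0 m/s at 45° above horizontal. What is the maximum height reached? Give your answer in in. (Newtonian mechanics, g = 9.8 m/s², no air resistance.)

H = v₀² × sin²(θ) / (2g) = 28.0² × sin(45°)² / (2 × 9.8) = 784.0 × 0.5 / 19.6 = 20.0 m
H = 20.0 m / 0.0254 = 787.4 in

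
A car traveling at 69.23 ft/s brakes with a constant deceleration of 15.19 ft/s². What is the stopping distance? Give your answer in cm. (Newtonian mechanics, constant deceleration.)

v₀ = 69.23 ft/s × 0.3048 = 21.1013 m/s
a = 15.19 ft/s² × 0.3048 = 4.62991 m/s²
d = v₀² / (2a) = 21.1013² / (2 × 4.62991) = 445.265 / 9.25982 = 48.0857 m
d = 48.0857 m / 0.01 = 4809 cm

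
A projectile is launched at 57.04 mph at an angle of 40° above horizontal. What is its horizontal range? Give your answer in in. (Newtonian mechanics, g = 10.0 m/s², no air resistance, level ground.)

v₀ = 57.04 mph × 0.44704 = 25.4992 m/s
R = v₀² × sin(2θ) / g = 25.4992² × sin(2 × 40°) / 10.0 = 650.209 × 0.984808 / 10.0 = 64.0331 m
R = 64.0331 m / 0.0254 = 2521 in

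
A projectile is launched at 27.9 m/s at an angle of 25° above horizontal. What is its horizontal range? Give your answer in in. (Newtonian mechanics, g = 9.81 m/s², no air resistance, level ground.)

R = v₀² × sin(2θ) / g = 27.9² × sin(2 × 25°) / 9.81 = 778.41 × 0.766044 / 9.81 = 60.7845 m
R = 60.7845 m / 0.0254 = 2393 in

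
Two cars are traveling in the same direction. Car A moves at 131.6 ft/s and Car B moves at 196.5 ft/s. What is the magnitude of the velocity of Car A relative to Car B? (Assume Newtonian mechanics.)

v_rel = |v_A - v_B| = |131.6 - 196.5| = 64.9 ft/s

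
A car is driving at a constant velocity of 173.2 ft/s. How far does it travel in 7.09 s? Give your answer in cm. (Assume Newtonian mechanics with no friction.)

v = 173.2 ft/s × 0.3048 = 52.7914 m/s
d = v × t = 52.7914 × 7.09 = 374.291 m
d = 374.291 m / 0.01 = 37430 cm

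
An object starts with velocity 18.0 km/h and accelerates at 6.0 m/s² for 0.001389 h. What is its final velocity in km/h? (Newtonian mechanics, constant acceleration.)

v₀ = 18.0 km/h × 0.2777777777777778 = 5.0 m/s
t = 0.001389 h × 3600.0 = 5.0004 s
v = v₀ + a × t = 5.0 + 6.0 × 5.0004 = 35.0024 m/s
v = 35.0024 m/s / 0.2777777777777778 = 126.0 km/h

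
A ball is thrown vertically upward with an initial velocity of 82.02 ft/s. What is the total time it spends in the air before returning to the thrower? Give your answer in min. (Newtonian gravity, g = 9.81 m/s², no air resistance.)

v₀ = 82.02 ft/s × 0.3048 = 24.9997 m/s
t_total = 2 × v₀ / g = 2 × 24.9997 / 9.81 = 5.09678 s
t_total = 5.09678 s / 60.0 = 0.08495 min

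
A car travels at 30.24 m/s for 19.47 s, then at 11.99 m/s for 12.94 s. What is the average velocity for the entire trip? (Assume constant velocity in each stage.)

d₁ = v₁t₁ = 30.24 × 19.47 = 588.7728 m
d₂ = v₂t₂ = 11.99 × 12.94 = 155.1506 m
d_total = 743.9234 m, t_total = 32.41 s
v_avg = d_total/t_total = 743.9234/32.41 = 22.95 m/s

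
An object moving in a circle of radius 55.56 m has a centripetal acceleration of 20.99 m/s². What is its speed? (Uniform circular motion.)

v = √(a_c × r) = √(20.99 × 55.56) = 34.15 m/s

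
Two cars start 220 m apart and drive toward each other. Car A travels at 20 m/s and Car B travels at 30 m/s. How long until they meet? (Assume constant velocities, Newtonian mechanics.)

Combined speed: v_combined = 20 + 30 = 50 m/s
Time to meet: t = d/v_combined = 220/50 = 4.4 s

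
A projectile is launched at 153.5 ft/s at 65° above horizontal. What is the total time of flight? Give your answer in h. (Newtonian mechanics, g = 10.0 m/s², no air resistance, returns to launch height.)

v₀ = 153.5 ft/s × 0.3048 = 46.7868 m/s
T = 2 × v₀ × sin(θ) / g = 2 × 46.7868 × sin(65°) / 10.0 = 2 × 46.7868 × 0.906308 / 10.0 = 8.48065 s
T = 8.48065 s / 3600.0 = 0.002356 h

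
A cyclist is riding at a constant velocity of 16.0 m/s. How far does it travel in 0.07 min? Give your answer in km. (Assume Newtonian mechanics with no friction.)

t = 0.07 min × 60.0 = 4.2 s
d = v × t = 16.0 × 4.2 = 67.2 m
d = 67.2 m / 1000.0 = 0.0672 km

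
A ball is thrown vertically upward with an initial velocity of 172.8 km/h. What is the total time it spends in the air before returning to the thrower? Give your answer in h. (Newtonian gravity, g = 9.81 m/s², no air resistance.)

v₀ = 172.8 km/h × 0.2777777777777778 = 48.0 m/s
t_total = 2 × v₀ / g = 2 × 48.0 / 9.81 = 9.78593 s
t_total = 9.78593 s / 3600.0 = 0.002718 h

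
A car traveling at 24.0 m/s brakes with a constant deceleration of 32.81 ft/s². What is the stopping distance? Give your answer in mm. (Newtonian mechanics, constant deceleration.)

a = 32.81 ft/s² × 0.3048 = 10.0005 m/s²
d = v₀² / (2a) = 24.0² / (2 × 10.0005) = 576.0 / 20.001 = 28.7986 m
d = 28.7986 m / 0.001 = 28800 mm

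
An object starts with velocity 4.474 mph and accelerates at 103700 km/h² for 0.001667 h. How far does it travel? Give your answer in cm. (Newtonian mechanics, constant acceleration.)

v₀ = 4.474 mph × 0.44704 = 2.00006 m/s
a = 103700 km/h² × 7.716049382716049e-05 = 8.00154 m/s²
t = 0.001667 h × 3600.0 = 6.0012 s
d = v₀ × t + ½ × a × t² = 2.00006 × 6.0012 + 0.5 × 8.00154 × 6.0012² = 156.088 m
d = 156.088 m / 0.01 = 15610 cm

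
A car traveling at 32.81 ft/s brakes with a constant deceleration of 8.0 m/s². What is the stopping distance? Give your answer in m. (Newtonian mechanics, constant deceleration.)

v₀ = 32.81 ft/s × 0.3048 = 10.0005 m/s
d = v₀² / (2a) = 10.0005² / (2 × 8.0) = 100.01 / 16.0 = 6.251 m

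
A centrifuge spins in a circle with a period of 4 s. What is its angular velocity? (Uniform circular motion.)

ω = 2π/T = 2π/4 = 1.5708 rad/s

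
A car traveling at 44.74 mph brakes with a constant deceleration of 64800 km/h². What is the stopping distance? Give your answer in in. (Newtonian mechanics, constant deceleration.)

v₀ = 44.74 mph × 0.44704 = 20.0006 m/s
a = 64800 km/h² × 7.716049382716049e-05 = 5.0 m/s²
d = v₀² / (2a) = 20.0006² / (2 × 5.0) = 400.024 / 10.0 = 40.0024 m
d = 40.0024 m / 0.0254 = 1575 in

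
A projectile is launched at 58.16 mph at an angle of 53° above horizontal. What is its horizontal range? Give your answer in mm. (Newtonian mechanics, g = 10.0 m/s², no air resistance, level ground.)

v₀ = 58.16 mph × 0.44704 = 25.9998 m/s
R = v₀² × sin(2θ) / g = 25.9998² × sin(2 × 53°) / 10.0 = 675.99 × 0.961262 / 10.0 = 64.9803 m
R = 64.9803 m / 0.001 = 64980 mm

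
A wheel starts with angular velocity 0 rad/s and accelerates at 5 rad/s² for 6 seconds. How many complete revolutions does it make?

θ = ω₀t + ½αt² = 0×6 + ½×5×6² = 90.0 rad
Total revolutions = θ/(2π) = 90.0/(2π) = 14.32
Complete revolutions = ⌊14.32⌋ = 14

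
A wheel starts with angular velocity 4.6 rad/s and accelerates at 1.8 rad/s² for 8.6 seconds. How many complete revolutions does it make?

θ = ω₀t + ½αt² = 4.6×8.6 + ½×1.8×8.6² = 106.124 rad
Total revolutions = θ/(2π) = 106.124/(2π) = 16.89
Complete revolutions = ⌊16.89⌋ = 16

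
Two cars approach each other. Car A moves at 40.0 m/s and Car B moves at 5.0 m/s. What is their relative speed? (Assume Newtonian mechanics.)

v_rel = v_A + v_B = 40.0 + 5.0 = 45.0 m/s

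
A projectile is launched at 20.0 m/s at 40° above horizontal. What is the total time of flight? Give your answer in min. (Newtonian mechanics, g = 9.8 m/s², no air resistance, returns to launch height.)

T = 2 × v₀ × sin(θ) / g = 2 × 20.0 × sin(40°) / 9.8 = 2 × 20.0 × 0.642788 / 9.8 = 2.62362 s
T = 2.62362 s / 60.0 = 0.04373 min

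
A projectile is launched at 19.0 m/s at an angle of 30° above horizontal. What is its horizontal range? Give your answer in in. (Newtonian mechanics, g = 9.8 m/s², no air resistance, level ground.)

R = v₀² × sin(2θ) / g = 19.0² × sin(2 × 30°) / 9.8 = 361.0 × 0.866025 / 9.8 = 31.9015 m
R = 31.9015 m / 0.0254 = 1256 in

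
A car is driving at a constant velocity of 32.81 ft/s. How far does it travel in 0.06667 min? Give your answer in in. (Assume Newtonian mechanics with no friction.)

v = 32.81 ft/s × 0.3048 = 10.0005 m/s
t = 0.06667 min × 60.0 = 4.0002 s
d = v × t = 10.0005 × 4.0002 = 40.004 m
d = 40.004 m / 0.0254 = 1575 in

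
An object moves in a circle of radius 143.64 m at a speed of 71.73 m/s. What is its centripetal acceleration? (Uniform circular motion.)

a_c = v²/r = 71.73²/143.64 = 5145.1929/143.64 = 35.82 m/s²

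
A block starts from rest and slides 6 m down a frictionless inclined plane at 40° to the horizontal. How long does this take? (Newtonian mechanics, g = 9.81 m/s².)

a = g sin(θ) = 9.81 × sin(40°) = 6.3057 m/s²
t = √(2d/a) = √(2 × 6 / 6.3057) = 1.38 s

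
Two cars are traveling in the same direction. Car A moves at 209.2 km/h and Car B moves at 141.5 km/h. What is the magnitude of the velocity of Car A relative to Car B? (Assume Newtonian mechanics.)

v_rel = |v_A - v_B| = |209.2 - 141.5| = 67.7 km/h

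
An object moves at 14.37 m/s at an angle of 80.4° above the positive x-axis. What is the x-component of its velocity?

vₓ = v cos(θ) = 14.37 × cos(80.4°) = 2.4 m/s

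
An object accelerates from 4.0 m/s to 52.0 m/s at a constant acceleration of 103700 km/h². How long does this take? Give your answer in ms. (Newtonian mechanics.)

a = 103700 km/h² × 7.716049382716049e-05 = 8.00154 m/s²
t = (v - v₀) / a = (52.0 - 4.0) / 8.00154 = 5.99885 s
t = 5.99885 s / 0.001 = 5999 ms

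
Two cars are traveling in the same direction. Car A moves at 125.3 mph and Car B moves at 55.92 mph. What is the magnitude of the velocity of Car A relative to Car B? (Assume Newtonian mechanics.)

v_rel = |v_A - v_B| = |125.3 - 55.92| = 69.38 mph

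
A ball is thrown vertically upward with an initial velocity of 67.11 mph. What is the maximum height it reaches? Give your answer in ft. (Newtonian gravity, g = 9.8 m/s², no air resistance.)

v₀ = 67.11 mph × 0.44704 = 30.0009 m/s
h_max = v₀² / (2g) = 30.0009² / (2 × 9.8) = 900.054 / 19.6 = 45.9211 m
h_max = 45.9211 m / 0.3048 = 150.7 ft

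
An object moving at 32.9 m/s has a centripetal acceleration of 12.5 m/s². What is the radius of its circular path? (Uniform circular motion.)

r = v²/a_c = 32.9²/12.5 = 86.59 m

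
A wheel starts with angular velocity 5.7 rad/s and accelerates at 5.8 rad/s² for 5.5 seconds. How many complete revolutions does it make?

θ = ω₀t + ½αt² = 5.7×5.5 + ½×5.8×5.5² = 119.075 rad
Total revolutions = θ/(2π) = 119.075/(2π) = 18.95
Complete revolutions = ⌊18.95⌋ = 18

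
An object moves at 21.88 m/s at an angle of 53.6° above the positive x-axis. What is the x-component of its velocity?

vₓ = v cos(θ) = 21.88 × cos(53.6°) = 12.98 m/s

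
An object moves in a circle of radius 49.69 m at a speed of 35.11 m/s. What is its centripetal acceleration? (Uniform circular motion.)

a_c = v²/r = 35.11²/49.69 = 1232.7121/49.69 = 24.81 m/s²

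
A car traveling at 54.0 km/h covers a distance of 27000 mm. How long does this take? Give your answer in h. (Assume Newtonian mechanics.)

d = 27000 mm × 0.001 = 27.0 m
v = 54.0 km/h × 0.2777777777777778 = 15.0 m/s
t = d / v = 27.0 / 15.0 = 1.8 s
t = 1.8 s / 3600.0 = 0.0005 h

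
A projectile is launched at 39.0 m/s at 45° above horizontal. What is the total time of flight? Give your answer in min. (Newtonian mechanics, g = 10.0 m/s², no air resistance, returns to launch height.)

T = 2 × v₀ × sin(θ) / g = 2 × 39.0 × sin(45°) / 10.0 = 2 × 39.0 × 0.707107 / 10.0 = 5.51543 s
T = 5.51543 s / 60.0 = 0.09192 min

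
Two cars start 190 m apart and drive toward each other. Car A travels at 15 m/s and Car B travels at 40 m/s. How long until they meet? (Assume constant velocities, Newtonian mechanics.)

Combined speed: v_combined = 15 + 40 = 55 m/s
Time to meet: t = d/v_combined = 190/55 = 3.45 s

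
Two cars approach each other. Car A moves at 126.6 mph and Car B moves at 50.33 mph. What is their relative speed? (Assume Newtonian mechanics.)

v_rel = v_A + v_B = 126.6 + 50.33 = 176.93 mph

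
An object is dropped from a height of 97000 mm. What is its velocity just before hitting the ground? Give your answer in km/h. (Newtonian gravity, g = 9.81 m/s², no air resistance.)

h = 97000 mm × 0.001 = 97.0 m
v = √(2gh) = √(2 × 9.81 × 97.0) = 43.625 m/s
v = 43.625 m/s / 0.2777777777777778 = 157.0 km/h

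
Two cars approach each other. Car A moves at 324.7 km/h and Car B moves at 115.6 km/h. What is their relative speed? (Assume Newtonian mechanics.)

v_rel = v_A + v_B = 324.7 + 115.6 = 440.3 km/h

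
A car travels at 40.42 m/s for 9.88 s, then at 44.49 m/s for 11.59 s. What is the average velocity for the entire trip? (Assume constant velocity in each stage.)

d₁ = v₁t₁ = 40.42 × 9.88 = 399.3496 m
d₂ = v₂t₂ = 44.49 × 11.59 = 515.6391 m
d_total = 914.9887 m, t_total = 21.47 s
v_avg = d_total/t_total = 914.9887/21.47 = 42.62 m/s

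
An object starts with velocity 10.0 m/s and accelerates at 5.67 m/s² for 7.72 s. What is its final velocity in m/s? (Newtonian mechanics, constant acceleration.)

v = v₀ + a × t = 10.0 + 5.67 × 7.72 = 53.77 m/s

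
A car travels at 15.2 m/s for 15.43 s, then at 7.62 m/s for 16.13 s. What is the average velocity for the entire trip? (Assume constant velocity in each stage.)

d₁ = v₁t₁ = 15.2 × 15.43 = 234.536 m
d₂ = v₂t₂ = 7.62 × 16.13 = 122.9106 m
d_total = 357.4466 m, t_total = 31.56 s
v_avg = d_total/t_total = 357.4466/31.56 = 11.33 m/s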